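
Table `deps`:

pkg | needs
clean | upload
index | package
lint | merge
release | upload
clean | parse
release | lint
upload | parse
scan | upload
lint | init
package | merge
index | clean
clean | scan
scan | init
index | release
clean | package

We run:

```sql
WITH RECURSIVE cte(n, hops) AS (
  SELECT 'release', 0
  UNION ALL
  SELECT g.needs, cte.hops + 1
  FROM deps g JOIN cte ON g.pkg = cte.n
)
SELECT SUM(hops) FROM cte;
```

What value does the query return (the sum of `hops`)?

Base: (release, hops=0).
Iteration 1: edges from {release} -> (lint, hops=1), (upload, hops=1).
Iteration 2: edges from {lint,upload} -> (init, hops=2), (merge, hops=2), (parse, hops=2).
Iteration 3: no outgoing edges from {init,merge,parse}; recursion stops.
SUM(hops) = 0 + 1 + 1 + 2 + 2 + 2 = 8.

8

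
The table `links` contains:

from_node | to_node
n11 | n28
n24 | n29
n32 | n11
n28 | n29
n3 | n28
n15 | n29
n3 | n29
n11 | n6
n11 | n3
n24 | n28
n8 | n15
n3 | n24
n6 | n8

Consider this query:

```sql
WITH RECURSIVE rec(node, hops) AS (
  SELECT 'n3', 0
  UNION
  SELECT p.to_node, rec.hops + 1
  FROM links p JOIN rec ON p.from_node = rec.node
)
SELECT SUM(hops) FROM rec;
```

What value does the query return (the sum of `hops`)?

Base: (n3, hops=0).
Iteration 1: edges from {n3} -> (n24, hops=1), (n28, hops=1), (n29, hops=1).
Iteration 2: edges from {n24,n28,n29} -> (n28, hops=2), (n29, hops=2). [UNION drops 1 duplicate row(s)]
Iteration 3: edges from {n28,n29} -> (n29, hops=3).
Iteration 4: no outgoing edges from {n29}; recursion stops.
SUM(hops) = 0 + 1 + 1 + 1 + 2 + 2 + 3 = 10.

10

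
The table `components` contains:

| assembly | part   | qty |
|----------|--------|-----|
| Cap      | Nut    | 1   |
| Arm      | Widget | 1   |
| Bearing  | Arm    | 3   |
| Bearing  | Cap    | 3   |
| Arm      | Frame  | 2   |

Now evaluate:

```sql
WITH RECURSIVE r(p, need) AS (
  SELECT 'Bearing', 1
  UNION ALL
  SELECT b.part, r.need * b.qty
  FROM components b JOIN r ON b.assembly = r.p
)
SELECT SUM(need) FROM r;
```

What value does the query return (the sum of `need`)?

Base: (Bearing, need=1).
Iteration 1: components of {Bearing} -> Arm = 1*3 = 3, Cap = 1*3 = 3.
Iteration 2: components of {Arm,Cap} -> Frame = 3*2 = 6, Nut = 3*1 = 3, Widget = 3*1 = 3.
Iteration 3: no further components; recursion stops.
SUM(need) = 1 + 3 + 3 + 3 + 3 + 6 = 19.

19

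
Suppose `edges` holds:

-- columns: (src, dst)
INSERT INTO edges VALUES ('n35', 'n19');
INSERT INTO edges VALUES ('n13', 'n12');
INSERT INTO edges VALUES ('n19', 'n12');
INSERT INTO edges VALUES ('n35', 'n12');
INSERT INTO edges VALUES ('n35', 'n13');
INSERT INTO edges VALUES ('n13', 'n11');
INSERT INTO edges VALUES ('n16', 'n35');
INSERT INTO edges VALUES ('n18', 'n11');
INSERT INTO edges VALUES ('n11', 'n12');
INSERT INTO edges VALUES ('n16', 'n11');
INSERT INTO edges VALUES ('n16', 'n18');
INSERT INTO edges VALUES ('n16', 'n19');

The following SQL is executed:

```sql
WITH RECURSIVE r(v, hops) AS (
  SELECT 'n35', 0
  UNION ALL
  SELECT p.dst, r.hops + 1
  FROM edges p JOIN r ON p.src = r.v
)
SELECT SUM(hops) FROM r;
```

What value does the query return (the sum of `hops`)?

Base: (n35, hops=0).
Iteration 1: edges from {n35} -> (n12, hops=1), (n13, hops=1), (n19, hops=1).
Iteration 2: edges from {n12,n13,n19} -> (n11, hops=2), (n12, hops=2) x2. [UNION ALL keeps all 3 new rows, including repeats]
Iteration 3: edges from {n11,n12} -> (n12, hops=3).
Iteration 4: no outgoing edges from {n12}; recursion stops.
SUM(hops) = 0 + 1 + 1 + 1 + 2 + 2 + 2 + 3 = 12.

12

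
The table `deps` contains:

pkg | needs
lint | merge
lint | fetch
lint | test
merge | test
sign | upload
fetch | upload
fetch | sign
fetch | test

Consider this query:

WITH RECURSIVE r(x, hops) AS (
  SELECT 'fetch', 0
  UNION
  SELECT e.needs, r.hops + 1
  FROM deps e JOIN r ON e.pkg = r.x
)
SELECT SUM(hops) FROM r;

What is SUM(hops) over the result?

5

Base: (fetch, hops=0).
Iteration 1: edges from {fetch} -> (sign, hops=1), (test, hops=1), (upload, hops=1).
Iteration 2: edges from {sign,test,upload} -> (upload, hops=2).
Iteration 3: no outgoing edges from {upload}; recursion stops.
SUM(hops) = 0 + 1 + 1 + 1 + 2 = 5.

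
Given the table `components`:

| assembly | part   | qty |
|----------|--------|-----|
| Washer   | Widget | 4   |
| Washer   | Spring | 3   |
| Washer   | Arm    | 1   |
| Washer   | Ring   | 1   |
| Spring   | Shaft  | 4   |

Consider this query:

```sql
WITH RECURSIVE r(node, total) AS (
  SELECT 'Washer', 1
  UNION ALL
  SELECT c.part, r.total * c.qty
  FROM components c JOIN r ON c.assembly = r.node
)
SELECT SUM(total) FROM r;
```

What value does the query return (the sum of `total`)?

22

Base: (Washer, total=1).
Iteration 1: components of {Washer} -> Arm = 1*1 = 1, Ring = 1*1 = 1, Spring = 1*3 = 3, Widget = 1*4 = 4.
Iteration 2: components of {Arm,Ring,Spring,Widget} -> Shaft = 3*4 = 12.
Iteration 3: no further components; recursion stops.
SUM(total) = 1 + 3 + 4 + 1 + 1 + 12 = 22.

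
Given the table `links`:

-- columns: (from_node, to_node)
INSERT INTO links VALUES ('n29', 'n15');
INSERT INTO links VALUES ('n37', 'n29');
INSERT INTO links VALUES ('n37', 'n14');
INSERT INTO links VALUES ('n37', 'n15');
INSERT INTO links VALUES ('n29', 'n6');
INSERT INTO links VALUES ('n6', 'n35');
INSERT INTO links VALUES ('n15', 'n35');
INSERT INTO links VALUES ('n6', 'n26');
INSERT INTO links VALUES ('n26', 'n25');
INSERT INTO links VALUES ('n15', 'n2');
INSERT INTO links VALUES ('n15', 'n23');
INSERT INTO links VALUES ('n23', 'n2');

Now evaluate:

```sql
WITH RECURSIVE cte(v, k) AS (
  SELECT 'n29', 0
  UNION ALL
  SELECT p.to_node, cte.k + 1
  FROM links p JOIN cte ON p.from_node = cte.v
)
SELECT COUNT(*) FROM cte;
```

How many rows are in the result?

10

Base: (n29, k=0).
Iteration 1: edges from {n29} -> (n15, k=1), (n6, k=1).
Iteration 2: edges from {n15,n6} -> (n2, k=2), (n23, k=2), (n26, k=2), (n35, k=2) x2. [UNION ALL keeps all 5 new rows, including repeats]
Iteration 3: edges from {n2,n23,n26,n35} -> (n2, k=3), (n25, k=3).
Iteration 4: no outgoing edges from {n2,n25}; recursion stops.
Total rows emitted: 10.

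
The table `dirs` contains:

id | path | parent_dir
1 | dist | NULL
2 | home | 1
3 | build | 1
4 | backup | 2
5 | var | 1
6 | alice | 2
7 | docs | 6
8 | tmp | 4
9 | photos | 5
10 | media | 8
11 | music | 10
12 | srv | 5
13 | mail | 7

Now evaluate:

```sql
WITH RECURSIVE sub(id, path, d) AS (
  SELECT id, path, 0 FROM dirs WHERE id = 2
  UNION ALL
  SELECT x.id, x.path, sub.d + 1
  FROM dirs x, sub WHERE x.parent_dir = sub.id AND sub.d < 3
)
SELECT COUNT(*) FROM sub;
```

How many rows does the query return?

Base: id=2 (home) at d 0.
Iteration 1: rows with parent_dir in {2} -> backup (id 4, d 1), alice (id 6, d 1).
Iteration 2: rows with parent_dir in {4,6} -> docs (id 7, d 2), tmp (id 8, d 2).
Iteration 3: rows with parent_dir in {7,8} -> media (id 10, d 3), mail (id 13, d 3).
Iteration 4: d < 3 fails for all current rows; recursion stops.
Total rows emitted: 7.

7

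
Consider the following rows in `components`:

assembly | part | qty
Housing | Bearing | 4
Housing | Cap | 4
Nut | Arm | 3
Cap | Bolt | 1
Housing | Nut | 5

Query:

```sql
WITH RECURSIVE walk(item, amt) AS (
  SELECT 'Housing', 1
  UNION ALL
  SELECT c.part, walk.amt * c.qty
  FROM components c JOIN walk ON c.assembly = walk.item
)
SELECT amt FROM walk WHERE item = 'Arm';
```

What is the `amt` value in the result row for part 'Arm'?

Base: (Housing, amt=1).
Iteration 1: components of {Housing} -> Bearing = 1*4 = 4, Cap = 1*4 = 4, Nut = 1*5 = 5.
Iteration 2: components of {Bearing,Cap,Nut} -> Arm = 5*3 = 15, Bolt = 4*1 = 4.
Iteration 3: no further components; recursion stops.

15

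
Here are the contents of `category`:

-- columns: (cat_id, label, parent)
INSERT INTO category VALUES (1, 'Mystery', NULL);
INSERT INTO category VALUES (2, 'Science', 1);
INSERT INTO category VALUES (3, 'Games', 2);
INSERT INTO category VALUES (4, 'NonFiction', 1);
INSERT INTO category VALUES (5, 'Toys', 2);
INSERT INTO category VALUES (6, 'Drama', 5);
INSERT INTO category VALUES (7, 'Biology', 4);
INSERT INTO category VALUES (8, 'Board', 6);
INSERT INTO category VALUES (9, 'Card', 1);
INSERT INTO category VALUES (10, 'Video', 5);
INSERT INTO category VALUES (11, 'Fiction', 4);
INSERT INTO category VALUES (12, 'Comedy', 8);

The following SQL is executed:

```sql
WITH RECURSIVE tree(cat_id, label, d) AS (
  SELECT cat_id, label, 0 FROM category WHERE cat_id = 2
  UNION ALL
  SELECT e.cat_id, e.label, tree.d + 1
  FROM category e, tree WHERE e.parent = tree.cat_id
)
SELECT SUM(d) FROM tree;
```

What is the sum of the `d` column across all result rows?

13

Base: cat_id=2 (Science) at d 0.
Iteration 1: rows with parent in {2} -> Games (id 3, d 1), Toys (id 5, d 1).
Iteration 2: rows with parent in {3,5} -> Drama (id 6, d 2), Video (id 10, d 2).
Iteration 3: rows with parent in {6,10} -> Board (id 8, d 3).
Iteration 4: rows with parent in {8} -> Comedy (id 12, d 4).
Iteration 5: no rows with parent in {12}; recursion stops.
SUM(d) = 0 + 1 + 1 + 2 + 2 + 3 + 4 = 13.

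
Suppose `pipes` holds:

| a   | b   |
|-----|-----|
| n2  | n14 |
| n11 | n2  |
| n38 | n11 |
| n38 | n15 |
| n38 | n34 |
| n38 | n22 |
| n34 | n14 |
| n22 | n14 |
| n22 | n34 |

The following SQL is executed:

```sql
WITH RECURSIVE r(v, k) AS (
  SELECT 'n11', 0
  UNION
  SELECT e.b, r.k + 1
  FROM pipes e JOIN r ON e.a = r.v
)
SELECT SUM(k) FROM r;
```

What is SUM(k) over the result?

Base: (n11, k=0).
Iteration 1: edges from {n11} -> (n2, k=1).
Iteration 2: edges from {n2} -> (n14, k=2).
Iteration 3: no outgoing edges from {n14}; recursion stops.
SUM(k) = 0 + 1 + 2 = 3.

3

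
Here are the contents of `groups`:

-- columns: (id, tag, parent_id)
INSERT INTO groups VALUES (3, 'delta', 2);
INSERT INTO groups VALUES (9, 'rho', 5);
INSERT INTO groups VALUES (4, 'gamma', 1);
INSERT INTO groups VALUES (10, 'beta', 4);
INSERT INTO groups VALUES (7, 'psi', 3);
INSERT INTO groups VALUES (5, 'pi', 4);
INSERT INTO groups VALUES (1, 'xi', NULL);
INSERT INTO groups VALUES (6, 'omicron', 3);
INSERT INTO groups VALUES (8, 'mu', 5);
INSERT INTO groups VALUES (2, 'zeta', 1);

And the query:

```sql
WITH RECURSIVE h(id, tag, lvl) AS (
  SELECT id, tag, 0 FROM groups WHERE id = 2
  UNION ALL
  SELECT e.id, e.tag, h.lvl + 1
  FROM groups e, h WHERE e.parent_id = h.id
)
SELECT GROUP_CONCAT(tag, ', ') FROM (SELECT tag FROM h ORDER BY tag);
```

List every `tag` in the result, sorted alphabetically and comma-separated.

delta, omicron, psi, zeta

Base: id=2 (zeta) at lvl 0.
Iteration 1: rows with parent_id in {2} -> delta (id 3, lvl 1).
Iteration 2: rows with parent_id in {3} -> omicron (id 6, lvl 2), psi (id 7, lvl 2).
Iteration 3: no rows with parent_id in {6,7}; recursion stops.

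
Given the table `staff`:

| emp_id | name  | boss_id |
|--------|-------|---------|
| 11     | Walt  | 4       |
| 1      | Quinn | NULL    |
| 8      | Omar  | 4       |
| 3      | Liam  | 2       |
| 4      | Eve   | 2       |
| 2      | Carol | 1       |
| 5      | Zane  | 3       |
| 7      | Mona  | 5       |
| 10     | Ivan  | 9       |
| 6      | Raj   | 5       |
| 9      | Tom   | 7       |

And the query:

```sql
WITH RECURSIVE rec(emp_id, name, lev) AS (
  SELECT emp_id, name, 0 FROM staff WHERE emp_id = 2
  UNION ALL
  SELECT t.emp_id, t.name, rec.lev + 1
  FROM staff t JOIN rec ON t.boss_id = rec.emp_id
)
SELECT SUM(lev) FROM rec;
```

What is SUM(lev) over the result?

Base: emp_id=2 (Carol) at lev 0.
Iteration 1: rows with boss_id in {2} -> Liam (id 3, lev 1), Eve (id 4, lev 1).
Iteration 2: rows with boss_id in {3,4} -> Zane (id 5, lev 2), Omar (id 8, lev 2), Walt (id 11, lev 2).
Iteration 3: rows with boss_id in {5,8,11} -> Raj (id 6, lev 3), Mona (id 7, lev 3).
Iteration 4: rows with boss_id in {6,7} -> Tom (id 9, lev 4).
Iteration 5: rows with boss_id in {9} -> Ivan (id 10, lev 5).
Iteration 6: no rows with boss_id in {10}; recursion stops.
SUM(lev) = 0 + 1 + 1 + 2 + 2 + 2 + 3 + 3 + 4 + 5 = 23.

23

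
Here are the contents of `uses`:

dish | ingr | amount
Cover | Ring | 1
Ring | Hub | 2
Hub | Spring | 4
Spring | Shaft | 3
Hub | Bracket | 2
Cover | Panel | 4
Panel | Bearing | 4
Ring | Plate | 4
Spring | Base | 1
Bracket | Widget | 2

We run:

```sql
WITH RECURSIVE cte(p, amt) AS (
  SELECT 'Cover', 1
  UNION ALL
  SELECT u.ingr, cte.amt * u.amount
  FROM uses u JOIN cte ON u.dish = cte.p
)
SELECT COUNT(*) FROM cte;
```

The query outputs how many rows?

Base: (Cover, amt=1).
Iteration 1: components of {Cover} -> Panel = 1*4 = 4, Ring = 1*1 = 1.
Iteration 2: components of {Panel,Ring} -> Bearing = 4*4 = 16, Hub = 1*2 = 2, Plate = 1*4 = 4.
Iteration 3: components of {Bearing,Hub,Plate} -> Bracket = 2*2 = 4, Spring = 2*4 = 8.
Iteration 4: components of {Bracket,Spring} -> Base = 8*1 = 8, Shaft = 8*3 = 24, Widget = 4*2 = 8.
Iteration 5: no further components; recursion stops.
Total rows emitted: 11.

11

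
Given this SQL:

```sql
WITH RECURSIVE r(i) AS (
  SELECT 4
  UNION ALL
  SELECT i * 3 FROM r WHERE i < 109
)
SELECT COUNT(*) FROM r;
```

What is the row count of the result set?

5

Base: i=4.
Iteration 1: 4 < 109 holds -> i = 4 * 3 = 12.
Iteration 2: 12 < 109 holds -> i = 12 * 3 = 36.
Iteration 3: 36 < 109 holds -> i = 36 * 3 = 108.
Iteration 4: 108 < 109 holds -> i = 108 * 3 = 324.
Iteration 5: 324 < 109 fails; recursion stops.
Total rows emitted: 5.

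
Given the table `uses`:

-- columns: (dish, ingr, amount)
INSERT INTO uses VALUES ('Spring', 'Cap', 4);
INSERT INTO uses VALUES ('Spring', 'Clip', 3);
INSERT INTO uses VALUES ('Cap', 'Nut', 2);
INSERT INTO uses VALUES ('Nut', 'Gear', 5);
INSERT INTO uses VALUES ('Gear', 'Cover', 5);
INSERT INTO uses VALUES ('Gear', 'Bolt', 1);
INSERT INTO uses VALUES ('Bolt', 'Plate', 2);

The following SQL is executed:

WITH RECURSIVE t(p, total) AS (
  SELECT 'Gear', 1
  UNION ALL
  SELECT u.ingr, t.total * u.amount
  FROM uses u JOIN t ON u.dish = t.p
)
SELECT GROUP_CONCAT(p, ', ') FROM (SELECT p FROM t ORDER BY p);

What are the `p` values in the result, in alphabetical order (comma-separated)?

Bolt, Cover, Gear, Plate

Base: (Gear, total=1).
Iteration 1: components of {Gear} -> Bolt = 1*1 = 1, Cover = 1*5 = 5.
Iteration 2: components of {Bolt,Cover} -> Plate = 1*2 = 2.
Iteration 3: no further components; recursion stops.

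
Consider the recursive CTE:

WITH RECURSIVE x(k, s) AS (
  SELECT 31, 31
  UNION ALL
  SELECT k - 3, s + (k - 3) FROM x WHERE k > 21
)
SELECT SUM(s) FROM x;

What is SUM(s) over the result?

405

Base: k=31, s=31.
Iteration 1: 31 > 21 holds -> k = 31 - 3 = 28, s = 31 + 28 = 59.
Iteration 2: 28 > 21 holds -> k = 28 - 3 = 25, s = 59 + 25 = 84.
Iteration 3: 25 > 21 holds -> k = 25 - 3 = 22, s = 84 + 22 = 106.
Iteration 4: 22 > 21 holds -> k = 22 - 3 = 19, s = 106 + 19 = 125.
Iteration 5: 19 > 21 fails; recursion stops.
SUM(s) = 31 + 59 + 84 + 106 + 125 = 405.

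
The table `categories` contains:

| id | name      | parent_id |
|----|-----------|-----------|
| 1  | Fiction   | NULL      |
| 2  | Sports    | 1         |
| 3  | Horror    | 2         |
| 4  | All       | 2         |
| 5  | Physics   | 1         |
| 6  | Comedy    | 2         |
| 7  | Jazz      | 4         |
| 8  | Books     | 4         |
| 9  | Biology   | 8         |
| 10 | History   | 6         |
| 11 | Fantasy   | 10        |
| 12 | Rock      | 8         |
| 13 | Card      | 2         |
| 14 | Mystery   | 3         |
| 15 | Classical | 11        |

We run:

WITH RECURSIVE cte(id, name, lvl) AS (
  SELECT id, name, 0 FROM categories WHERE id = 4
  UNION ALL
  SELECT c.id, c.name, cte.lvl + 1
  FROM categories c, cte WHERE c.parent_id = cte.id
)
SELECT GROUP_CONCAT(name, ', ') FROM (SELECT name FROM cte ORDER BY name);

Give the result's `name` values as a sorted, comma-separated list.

All, Biology, Books, Jazz, Rock

Base: id=4 (All) at lvl 0.
Iteration 1: rows with parent_id in {4} -> Jazz (id 7, lvl 1), Books (id 8, lvl 1).
Iteration 2: rows with parent_id in {7,8} -> Biology (id 9, lvl 2), Rock (id 12, lvl 2).
Iteration 3: no rows with parent_id in {9,12}; recursion stops.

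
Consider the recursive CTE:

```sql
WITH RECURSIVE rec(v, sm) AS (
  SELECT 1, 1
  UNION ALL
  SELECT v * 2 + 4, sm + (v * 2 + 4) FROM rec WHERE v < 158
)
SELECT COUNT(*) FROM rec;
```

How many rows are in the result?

7

Base: v=1, sm=1.
Iteration 1: 1 < 158 holds -> v = 1 * 2 + 4 = 6, sm = 1 + 6 = 7.
Iteration 2: 6 < 158 holds -> v = 6 * 2 + 4 = 16, sm = 7 + 16 = 23.
Iteration 3: 16 < 158 holds -> v = 16 * 2 + 4 = 36, sm = 23 + 36 = 59.
Iteration 4: 36 < 158 holds -> v = 36 * 2 + 4 = 76, sm = 59 + 76 = 135.
Iteration 5: 76 < 158 holds -> v = 76 * 2 + 4 = 156, sm = 135 + 156 = 291.
Iteration 6: 156 < 158 holds -> v = 156 * 2 + 4 = 316, sm = 291 + 316 = 607.
Iteration 7: 316 < 158 fails; recursion stops.
Total rows emitted: 7.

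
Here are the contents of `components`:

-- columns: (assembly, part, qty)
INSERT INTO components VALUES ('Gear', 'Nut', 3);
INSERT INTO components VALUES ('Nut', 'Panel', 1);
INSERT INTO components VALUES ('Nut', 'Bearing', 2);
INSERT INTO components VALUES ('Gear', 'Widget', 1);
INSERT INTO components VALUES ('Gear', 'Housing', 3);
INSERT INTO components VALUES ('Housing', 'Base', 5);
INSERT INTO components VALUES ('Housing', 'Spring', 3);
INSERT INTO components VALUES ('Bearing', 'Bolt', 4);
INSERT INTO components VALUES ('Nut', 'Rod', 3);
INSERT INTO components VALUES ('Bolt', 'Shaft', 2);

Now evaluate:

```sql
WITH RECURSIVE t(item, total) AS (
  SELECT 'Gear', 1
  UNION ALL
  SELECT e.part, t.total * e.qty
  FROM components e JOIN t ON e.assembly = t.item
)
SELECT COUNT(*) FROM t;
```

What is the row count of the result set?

Base: (Gear, total=1).
Iteration 1: components of {Gear} -> Housing = 1*3 = 3, Nut = 1*3 = 3, Widget = 1*1 = 1.
Iteration 2: components of {Housing,Nut,Widget} -> Base = 3*5 = 15, Bearing = 3*2 = 6, Panel = 3*1 = 3, Rod = 3*3 = 9, Spring = 3*3 = 9.
Iteration 3: components of {Base,Bearing,Panel,Rod,Spring} -> Bolt = 6*4 = 24.
Iteration 4: components of {Bolt} -> Shaft = 24*2 = 48.
Iteration 5: no further components; recursion stops.
Total rows emitted: 11.

11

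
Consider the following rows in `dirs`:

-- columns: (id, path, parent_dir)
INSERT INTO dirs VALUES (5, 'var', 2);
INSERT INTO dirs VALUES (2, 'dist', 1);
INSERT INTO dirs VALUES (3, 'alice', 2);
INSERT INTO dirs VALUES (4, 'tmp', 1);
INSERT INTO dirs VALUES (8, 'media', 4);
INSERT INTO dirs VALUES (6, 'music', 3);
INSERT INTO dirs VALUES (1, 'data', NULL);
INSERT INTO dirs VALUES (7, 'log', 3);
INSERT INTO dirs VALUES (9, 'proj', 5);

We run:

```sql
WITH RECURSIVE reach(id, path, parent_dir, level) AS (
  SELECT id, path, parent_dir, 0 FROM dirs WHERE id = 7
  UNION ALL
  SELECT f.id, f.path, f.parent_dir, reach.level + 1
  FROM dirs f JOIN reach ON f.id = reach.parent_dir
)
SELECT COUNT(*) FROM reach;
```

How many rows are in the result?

4

Base: id=7 (log), parent_dir=3, level 0.
Iteration 1: join on id=3 -> alice (id 3, parent_dir=2, level 1).
Iteration 2: join on id=2 -> dist (id 2, parent_dir=1, level 2).
Iteration 3: join on id=1 -> data (id 1, parent_dir=NULL, level 3).
Iteration 4: parent_dir is NULL; no match; recursion stops.
Total rows emitted: 4.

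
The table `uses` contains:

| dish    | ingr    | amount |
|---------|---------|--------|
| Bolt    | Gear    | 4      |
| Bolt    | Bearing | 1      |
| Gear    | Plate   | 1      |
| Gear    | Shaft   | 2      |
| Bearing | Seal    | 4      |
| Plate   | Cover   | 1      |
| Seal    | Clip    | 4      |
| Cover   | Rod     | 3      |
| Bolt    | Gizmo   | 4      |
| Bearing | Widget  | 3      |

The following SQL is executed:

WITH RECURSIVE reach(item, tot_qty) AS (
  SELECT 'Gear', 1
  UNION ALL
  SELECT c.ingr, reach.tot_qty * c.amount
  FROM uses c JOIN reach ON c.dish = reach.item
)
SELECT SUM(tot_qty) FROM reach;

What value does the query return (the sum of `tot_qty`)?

Base: (Gear, tot_qty=1).
Iteration 1: components of {Gear} -> Plate = 1*1 = 1, Shaft = 1*2 = 2.
Iteration 2: components of {Plate,Shaft} -> Cover = 1*1 = 1.
Iteration 3: components of {Cover} -> Rod = 1*3 = 3.
Iteration 4: no further components; recursion stops.
SUM(tot_qty) = 1 + 1 + 2 + 1 + 3 = 8.

8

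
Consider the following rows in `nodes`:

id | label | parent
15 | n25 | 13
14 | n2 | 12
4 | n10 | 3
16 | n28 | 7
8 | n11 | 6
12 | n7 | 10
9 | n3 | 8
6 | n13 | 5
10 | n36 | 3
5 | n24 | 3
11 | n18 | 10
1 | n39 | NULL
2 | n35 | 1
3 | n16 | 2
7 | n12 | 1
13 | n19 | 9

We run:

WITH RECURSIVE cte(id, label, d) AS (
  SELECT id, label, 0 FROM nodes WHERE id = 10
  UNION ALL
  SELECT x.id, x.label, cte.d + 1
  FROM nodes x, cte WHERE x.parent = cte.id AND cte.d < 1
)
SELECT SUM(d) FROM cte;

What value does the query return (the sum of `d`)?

Base: id=10 (n36) at d 0.
Iteration 1: rows with parent in {10} -> n18 (id 11, d 1), n7 (id 12, d 1).
Iteration 2: d < 1 fails for all current rows; recursion stops.
SUM(d) = 0 + 1 + 1 = 2.

2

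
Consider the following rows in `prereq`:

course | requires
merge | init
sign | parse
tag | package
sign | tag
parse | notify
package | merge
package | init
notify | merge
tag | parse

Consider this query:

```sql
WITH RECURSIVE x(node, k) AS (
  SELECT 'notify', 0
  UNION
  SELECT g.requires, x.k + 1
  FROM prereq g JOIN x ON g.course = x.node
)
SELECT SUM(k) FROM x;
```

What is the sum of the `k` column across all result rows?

Base: (notify, k=0).
Iteration 1: edges from {notify} -> (merge, k=1).
Iteration 2: edges from {merge} -> (init, k=2).
Iteration 3: no outgoing edges from {init}; recursion stops.
SUM(k) = 0 + 1 + 2 = 3.

3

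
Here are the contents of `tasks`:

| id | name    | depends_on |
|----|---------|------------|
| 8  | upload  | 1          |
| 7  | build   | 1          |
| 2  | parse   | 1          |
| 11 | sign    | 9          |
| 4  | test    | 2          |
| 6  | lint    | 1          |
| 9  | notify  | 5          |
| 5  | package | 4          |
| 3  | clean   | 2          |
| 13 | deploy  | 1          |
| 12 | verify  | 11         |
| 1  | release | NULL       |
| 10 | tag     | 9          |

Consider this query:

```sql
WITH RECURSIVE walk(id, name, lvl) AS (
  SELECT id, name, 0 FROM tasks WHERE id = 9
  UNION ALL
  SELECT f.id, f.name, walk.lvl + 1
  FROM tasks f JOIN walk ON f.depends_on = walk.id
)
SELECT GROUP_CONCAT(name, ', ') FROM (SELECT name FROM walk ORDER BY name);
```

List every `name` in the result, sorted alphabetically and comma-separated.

Base: id=9 (notify) at lvl 0.
Iteration 1: rows with depends_on in {9} -> tag (id 10, lvl 1), sign (id 11, lvl 1).
Iteration 2: rows with depends_on in {10,11} -> verify (id 12, lvl 2).
Iteration 3: no rows with depends_on in {12}; recursion stops.

notify, sign, tag, verify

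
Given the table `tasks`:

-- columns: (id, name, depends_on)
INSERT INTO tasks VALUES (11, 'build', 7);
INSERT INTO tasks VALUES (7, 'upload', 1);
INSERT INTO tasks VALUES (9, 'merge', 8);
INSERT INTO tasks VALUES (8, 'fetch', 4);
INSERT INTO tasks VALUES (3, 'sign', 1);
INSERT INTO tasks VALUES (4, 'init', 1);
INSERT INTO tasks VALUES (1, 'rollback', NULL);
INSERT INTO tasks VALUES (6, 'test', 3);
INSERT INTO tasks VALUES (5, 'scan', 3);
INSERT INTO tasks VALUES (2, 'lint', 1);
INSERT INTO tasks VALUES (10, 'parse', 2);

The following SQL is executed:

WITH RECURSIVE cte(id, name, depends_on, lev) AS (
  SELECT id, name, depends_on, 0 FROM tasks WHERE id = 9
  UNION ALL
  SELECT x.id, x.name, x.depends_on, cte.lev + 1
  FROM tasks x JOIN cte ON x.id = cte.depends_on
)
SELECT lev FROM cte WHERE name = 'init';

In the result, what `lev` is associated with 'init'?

2

Base: id=9 (merge), depends_on=8, lev 0.
Iteration 1: join on id=8 -> fetch (id 8, depends_on=4, lev 1).
Iteration 2: join on id=4 -> init (id 4, depends_on=1, lev 2).
Iteration 3: join on id=1 -> rollback (id 1, depends_on=NULL, lev 3).
Iteration 4: depends_on is NULL; no match; recursion stops.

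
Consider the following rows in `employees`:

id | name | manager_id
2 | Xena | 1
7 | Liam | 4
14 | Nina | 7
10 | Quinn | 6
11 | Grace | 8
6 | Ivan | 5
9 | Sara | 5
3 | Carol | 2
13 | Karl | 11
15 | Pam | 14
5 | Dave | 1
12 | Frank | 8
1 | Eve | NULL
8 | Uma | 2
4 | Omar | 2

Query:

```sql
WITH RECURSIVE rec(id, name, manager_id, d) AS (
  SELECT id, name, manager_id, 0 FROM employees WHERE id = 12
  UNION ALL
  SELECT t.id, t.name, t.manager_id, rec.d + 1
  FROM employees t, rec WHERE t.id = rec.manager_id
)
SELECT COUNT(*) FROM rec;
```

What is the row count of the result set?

Base: id=12 (Frank), manager_id=8, d 0.
Iteration 1: join on id=8 -> Uma (id 8, manager_id=2, d 1).
Iteration 2: join on id=2 -> Xena (id 2, manager_id=1, d 2).
Iteration 3: join on id=1 -> Eve (id 1, manager_id=NULL, d 3).
Iteration 4: manager_id is NULL; no match; recursion stops.
Total rows emitted: 4.

4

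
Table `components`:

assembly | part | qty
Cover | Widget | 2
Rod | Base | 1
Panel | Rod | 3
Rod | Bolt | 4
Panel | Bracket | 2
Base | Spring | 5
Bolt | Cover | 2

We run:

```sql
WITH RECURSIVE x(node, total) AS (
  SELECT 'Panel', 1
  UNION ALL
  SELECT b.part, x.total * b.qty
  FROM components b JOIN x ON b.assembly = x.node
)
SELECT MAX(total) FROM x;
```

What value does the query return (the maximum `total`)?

48

Base: (Panel, total=1).
Iteration 1: components of {Panel} -> Bracket = 1*2 = 2, Rod = 1*3 = 3.
Iteration 2: components of {Bracket,Rod} -> Base = 3*1 = 3, Bolt = 3*4 = 12.
Iteration 3: components of {Base,Bolt} -> Cover = 12*2 = 24, Spring = 3*5 = 15.
Iteration 4: components of {Cover,Spring} -> Widget = 24*2 = 48.
Iteration 5: no further components; recursion stops.
total values: 1, 3, 2, 12, 3, 24, 15, 48; the maximum is 48.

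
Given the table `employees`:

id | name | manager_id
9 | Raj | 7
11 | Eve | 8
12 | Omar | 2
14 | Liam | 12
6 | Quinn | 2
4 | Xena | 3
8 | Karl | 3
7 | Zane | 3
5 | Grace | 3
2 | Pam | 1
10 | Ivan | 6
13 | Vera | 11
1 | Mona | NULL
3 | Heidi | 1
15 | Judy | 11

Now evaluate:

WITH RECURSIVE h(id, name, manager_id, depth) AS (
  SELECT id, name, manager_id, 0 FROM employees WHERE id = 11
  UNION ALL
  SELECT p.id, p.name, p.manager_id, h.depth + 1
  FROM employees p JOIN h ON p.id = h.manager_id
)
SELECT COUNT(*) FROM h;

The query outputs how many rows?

Base: id=11 (Eve), manager_id=8, depth 0.
Iteration 1: join on id=8 -> Karl (id 8, manager_id=3, depth 1).
Iteration 2: join on id=3 -> Heidi (id 3, manager_id=1, depth 2).
Iteration 3: join on id=1 -> Mona (id 1, manager_id=NULL, depth 3).
Iteration 4: manager_id is NULL; no match; recursion stops.
Total rows emitted: 4.

4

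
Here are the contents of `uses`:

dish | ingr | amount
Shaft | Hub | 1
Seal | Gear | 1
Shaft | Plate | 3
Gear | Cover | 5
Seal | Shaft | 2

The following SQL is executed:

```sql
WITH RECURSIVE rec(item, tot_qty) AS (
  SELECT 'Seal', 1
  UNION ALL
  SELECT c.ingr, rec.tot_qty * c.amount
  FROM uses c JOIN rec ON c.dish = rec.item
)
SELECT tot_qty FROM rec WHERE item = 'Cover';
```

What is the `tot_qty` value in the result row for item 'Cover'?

5

Base: (Seal, tot_qty=1).
Iteration 1: components of {Seal} -> Gear = 1*1 = 1, Shaft = 1*2 = 2.
Iteration 2: components of {Gear,Shaft} -> Cover = 1*5 = 5, Hub = 2*1 = 2, Plate = 2*3 = 6.
Iteration 3: no further components; recursion stops.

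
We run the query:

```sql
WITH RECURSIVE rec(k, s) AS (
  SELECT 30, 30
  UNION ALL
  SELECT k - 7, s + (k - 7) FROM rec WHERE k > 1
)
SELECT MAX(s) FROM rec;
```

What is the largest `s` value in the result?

80

Base: k=30, s=30.
Iteration 1: 30 > 1 holds -> k = 30 - 7 = 23, s = 30 + 23 = 53.
Iteration 2: 23 > 1 holds -> k = 23 - 7 = 16, s = 53 + 16 = 69.
Iteration 3: 16 > 1 holds -> k = 16 - 7 = 9, s = 69 + 9 = 78.
Iteration 4: 9 > 1 holds -> k = 9 - 7 = 2, s = 78 + 2 = 80.
Iteration 5: 2 > 1 holds -> k = 2 - 7 = -5, s = 80 + -5 = 75.
Iteration 6: -5 > 1 fails; recursion stops.
s values: 30, 53, 69, 78, 80, 75; the maximum is 80.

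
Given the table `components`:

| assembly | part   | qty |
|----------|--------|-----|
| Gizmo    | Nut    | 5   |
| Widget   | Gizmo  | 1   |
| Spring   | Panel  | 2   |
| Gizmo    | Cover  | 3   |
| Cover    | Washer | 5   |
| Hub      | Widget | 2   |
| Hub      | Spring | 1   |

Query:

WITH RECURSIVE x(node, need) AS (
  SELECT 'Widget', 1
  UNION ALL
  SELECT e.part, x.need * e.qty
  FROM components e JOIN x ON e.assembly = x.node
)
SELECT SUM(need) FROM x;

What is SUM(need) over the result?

25

Base: (Widget, need=1).
Iteration 1: components of {Widget} -> Gizmo = 1*1 = 1.
Iteration 2: components of {Gizmo} -> Cover = 1*3 = 3, Nut = 1*5 = 5.
Iteration 3: components of {Cover,Nut} -> Washer = 3*5 = 15.
Iteration 4: no further components; recursion stops.
SUM(need) = 1 + 1 + 3 + 5 + 15 = 25.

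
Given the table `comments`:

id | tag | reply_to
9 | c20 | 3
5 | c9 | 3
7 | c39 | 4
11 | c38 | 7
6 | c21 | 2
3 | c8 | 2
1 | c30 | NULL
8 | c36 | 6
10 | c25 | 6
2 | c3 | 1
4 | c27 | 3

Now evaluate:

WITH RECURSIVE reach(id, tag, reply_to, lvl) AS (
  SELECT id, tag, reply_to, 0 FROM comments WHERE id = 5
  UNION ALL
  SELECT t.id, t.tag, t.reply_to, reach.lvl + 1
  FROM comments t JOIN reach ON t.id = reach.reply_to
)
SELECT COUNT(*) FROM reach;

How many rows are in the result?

Base: id=5 (c9), reply_to=3, lvl 0.
Iteration 1: join on id=3 -> c8 (id 3, reply_to=2, lvl 1).
Iteration 2: join on id=2 -> c3 (id 2, reply_to=1, lvl 2).
Iteration 3: join on id=1 -> c30 (id 1, reply_to=NULL, lvl 3).
Iteration 4: reply_to is NULL; no match; recursion stops.
Total rows emitted: 4.

4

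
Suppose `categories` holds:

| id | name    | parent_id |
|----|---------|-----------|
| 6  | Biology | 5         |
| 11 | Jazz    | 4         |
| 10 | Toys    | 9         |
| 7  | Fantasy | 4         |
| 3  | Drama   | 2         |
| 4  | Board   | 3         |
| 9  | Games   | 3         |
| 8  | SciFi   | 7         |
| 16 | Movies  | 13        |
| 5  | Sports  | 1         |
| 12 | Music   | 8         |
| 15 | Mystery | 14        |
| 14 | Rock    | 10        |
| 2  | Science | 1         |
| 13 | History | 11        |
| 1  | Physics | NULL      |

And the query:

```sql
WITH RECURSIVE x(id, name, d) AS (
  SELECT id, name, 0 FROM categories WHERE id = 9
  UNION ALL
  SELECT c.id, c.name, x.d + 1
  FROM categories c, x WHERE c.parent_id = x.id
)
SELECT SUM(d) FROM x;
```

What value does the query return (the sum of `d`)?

6

Base: id=9 (Games) at d 0.
Iteration 1: rows with parent_id in {9} -> Toys (id 10, d 1).
Iteration 2: rows with parent_id in {10} -> Rock (id 14, d 2).
Iteration 3: rows with parent_id in {14} -> Mystery (id 15, d 3).
Iteration 4: no rows with parent_id in {15}; recursion stops.
SUM(d) = 0 + 1 + 2 + 3 = 6.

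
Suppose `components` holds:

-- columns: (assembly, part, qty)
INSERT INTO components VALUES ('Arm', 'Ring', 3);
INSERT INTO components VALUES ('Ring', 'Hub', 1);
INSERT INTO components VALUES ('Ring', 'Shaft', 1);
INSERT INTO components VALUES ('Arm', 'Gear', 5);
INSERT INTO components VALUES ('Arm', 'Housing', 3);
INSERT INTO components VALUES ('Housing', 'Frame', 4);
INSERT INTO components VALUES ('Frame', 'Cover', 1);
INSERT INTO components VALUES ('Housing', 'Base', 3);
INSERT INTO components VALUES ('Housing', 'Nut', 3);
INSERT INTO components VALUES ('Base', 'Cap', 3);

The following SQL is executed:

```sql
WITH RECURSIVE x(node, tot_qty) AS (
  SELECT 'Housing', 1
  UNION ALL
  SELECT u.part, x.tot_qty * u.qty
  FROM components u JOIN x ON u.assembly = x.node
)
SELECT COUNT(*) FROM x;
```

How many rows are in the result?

6

Base: (Housing, tot_qty=1).
Iteration 1: components of {Housing} -> Base = 1*3 = 3, Frame = 1*4 = 4, Nut = 1*3 = 3.
Iteration 2: components of {Base,Frame,Nut} -> Cap = 3*3 = 9, Cover = 4*1 = 4.
Iteration 3: no further components; recursion stops.
Total rows emitted: 6.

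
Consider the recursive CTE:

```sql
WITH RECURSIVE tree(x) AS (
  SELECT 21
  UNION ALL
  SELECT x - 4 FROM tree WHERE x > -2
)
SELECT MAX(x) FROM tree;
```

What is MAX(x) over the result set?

Base: x=21.
Iteration 1: 21 > -2 holds -> x = 21 - 4 = 17.
Iteration 2: 17 > -2 holds -> x = 17 - 4 = 13.
Iteration 3: 13 > -2 holds -> x = 13 - 4 = 9.
Iteration 4: 9 > -2 holds -> x = 9 - 4 = 5.
Iteration 5: 5 > -2 holds -> x = 5 - 4 = 1.
Iteration 6: 1 > -2 holds -> x = 1 - 4 = -3.
Iteration 7: -3 > -2 fails; recursion stops.
x values: 21, 17, 13, 9, 5, 1, -3; the maximum is 21.

21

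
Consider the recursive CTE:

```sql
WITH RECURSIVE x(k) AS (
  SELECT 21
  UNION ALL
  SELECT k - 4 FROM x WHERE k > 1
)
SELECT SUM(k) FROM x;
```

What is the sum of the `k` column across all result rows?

Base: k=21.
Iteration 1: 21 > 1 holds -> k = 21 - 4 = 17.
Iteration 2: 17 > 1 holds -> k = 17 - 4 = 13.
Iteration 3: 13 > 1 holds -> k = 13 - 4 = 9.
Iteration 4: 9 > 1 holds -> k = 9 - 4 = 5.
Iteration 5: 5 > 1 holds -> k = 5 - 4 = 1.
Iteration 6: 1 > 1 fails; recursion stops.
SUM(k) = 21 + 17 + 13 + 9 + 5 + 1 = 66.

66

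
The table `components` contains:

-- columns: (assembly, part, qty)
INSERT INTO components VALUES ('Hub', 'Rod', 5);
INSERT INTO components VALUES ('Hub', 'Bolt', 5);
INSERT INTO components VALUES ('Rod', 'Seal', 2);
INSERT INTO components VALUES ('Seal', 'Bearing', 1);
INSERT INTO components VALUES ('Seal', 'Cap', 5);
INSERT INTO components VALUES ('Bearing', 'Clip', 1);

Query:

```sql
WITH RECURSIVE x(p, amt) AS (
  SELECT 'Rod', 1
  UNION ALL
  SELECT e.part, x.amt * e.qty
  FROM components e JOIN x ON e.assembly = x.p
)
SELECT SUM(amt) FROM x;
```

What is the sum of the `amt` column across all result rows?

17

Base: (Rod, amt=1).
Iteration 1: components of {Rod} -> Seal = 1*2 = 2.
Iteration 2: components of {Seal} -> Bearing = 2*1 = 2, Cap = 2*5 = 10.
Iteration 3: components of {Bearing,Cap} -> Clip = 2*1 = 2.
Iteration 4: no further components; recursion stops.
SUM(amt) = 1 + 2 + 2 + 10 + 2 = 17.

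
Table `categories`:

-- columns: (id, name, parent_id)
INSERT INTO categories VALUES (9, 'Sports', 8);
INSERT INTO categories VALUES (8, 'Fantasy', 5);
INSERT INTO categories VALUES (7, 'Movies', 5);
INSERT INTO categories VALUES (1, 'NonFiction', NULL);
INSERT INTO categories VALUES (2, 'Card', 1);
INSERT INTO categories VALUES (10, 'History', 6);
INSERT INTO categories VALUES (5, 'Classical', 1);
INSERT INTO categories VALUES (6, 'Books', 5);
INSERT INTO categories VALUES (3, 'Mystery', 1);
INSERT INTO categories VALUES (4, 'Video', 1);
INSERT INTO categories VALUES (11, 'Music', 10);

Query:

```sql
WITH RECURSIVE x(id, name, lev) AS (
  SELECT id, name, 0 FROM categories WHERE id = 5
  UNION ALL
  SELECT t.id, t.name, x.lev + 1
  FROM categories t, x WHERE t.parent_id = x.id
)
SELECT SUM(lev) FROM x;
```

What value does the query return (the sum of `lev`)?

10

Base: id=5 (Classical) at lev 0.
Iteration 1: rows with parent_id in {5} -> Books (id 6, lev 1), Movies (id 7, lev 1), Fantasy (id 8, lev 1).
Iteration 2: rows with parent_id in {6,7,8} -> Sports (id 9, lev 2), History (id 10, lev 2).
Iteration 3: rows with parent_id in {9,10} -> Music (id 11, lev 3).
Iteration 4: no rows with parent_id in {11}; recursion stops.
SUM(lev) = 0 + 1 + 1 + 1 + 2 + 2 + 3 = 10.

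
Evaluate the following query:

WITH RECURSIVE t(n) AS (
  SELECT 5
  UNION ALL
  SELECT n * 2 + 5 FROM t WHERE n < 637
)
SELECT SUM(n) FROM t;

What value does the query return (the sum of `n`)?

2510

Base: n=5.
Iteration 1: 5 < 637 holds -> n = 5 * 2 + 5 = 15.
Iteration 2: 15 < 637 holds -> n = 15 * 2 + 5 = 35.
Iteration 3: 35 < 637 holds -> n = 35 * 2 + 5 = 75.
Iteration 4: 75 < 637 holds -> n = 75 * 2 + 5 = 155.
Iteration 5: 155 < 637 holds -> n = 155 * 2 + 5 = 315.
Iteration 6: 315 < 637 holds -> n = 315 * 2 + 5 = 635.
Iteration 7: 635 < 637 holds -> n = 635 * 2 + 5 = 1275.
Iteration 8: 1275 < 637 fails; recursion stops.
SUM(n) = 5 + 15 + 35 + 75 + 155 + 315 + 635 + 1275 = 2510.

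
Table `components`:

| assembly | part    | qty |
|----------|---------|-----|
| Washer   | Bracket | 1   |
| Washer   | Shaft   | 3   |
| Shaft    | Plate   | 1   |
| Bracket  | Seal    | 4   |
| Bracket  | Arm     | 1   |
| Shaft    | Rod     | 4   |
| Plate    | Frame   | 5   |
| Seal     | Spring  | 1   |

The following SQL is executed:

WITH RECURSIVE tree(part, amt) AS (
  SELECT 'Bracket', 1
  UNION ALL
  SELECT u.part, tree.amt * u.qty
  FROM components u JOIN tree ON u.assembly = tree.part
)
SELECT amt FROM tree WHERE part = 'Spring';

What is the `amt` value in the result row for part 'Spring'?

Base: (Bracket, amt=1).
Iteration 1: components of {Bracket} -> Arm = 1*1 = 1, Seal = 1*4 = 4.
Iteration 2: components of {Arm,Seal} -> Spring = 4*1 = 4.
Iteration 3: no further components; recursion stops.

4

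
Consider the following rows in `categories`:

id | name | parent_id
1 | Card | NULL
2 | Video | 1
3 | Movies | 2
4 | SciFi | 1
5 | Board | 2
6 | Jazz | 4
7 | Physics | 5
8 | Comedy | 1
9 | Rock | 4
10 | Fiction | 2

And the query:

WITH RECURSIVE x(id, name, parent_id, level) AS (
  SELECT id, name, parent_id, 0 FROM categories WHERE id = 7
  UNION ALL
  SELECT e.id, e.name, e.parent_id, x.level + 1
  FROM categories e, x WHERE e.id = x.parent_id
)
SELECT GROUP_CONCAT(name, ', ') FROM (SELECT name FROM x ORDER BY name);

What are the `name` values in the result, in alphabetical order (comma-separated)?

Base: id=7 (Physics), parent_id=5, level 0.
Iteration 1: join on id=5 -> Board (id 5, parent_id=2, level 1).
Iteration 2: join on id=2 -> Video (id 2, parent_id=1, level 2).
Iteration 3: join on id=1 -> Card (id 1, parent_id=NULL, level 3).
Iteration 4: parent_id is NULL; no match; recursion stops.

Board, Card, Physics, Video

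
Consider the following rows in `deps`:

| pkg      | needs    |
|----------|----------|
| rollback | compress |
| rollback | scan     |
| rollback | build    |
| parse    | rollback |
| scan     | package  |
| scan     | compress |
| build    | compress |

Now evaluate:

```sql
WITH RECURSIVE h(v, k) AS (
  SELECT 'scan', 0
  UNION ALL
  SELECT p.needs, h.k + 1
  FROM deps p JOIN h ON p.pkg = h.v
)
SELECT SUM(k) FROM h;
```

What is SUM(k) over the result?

2

Base: (scan, k=0).
Iteration 1: edges from {scan} -> (compress, k=1), (package, k=1).
Iteration 2: no outgoing edges from {compress,package}; recursion stops.
SUM(k) = 0 + 1 + 1 = 2.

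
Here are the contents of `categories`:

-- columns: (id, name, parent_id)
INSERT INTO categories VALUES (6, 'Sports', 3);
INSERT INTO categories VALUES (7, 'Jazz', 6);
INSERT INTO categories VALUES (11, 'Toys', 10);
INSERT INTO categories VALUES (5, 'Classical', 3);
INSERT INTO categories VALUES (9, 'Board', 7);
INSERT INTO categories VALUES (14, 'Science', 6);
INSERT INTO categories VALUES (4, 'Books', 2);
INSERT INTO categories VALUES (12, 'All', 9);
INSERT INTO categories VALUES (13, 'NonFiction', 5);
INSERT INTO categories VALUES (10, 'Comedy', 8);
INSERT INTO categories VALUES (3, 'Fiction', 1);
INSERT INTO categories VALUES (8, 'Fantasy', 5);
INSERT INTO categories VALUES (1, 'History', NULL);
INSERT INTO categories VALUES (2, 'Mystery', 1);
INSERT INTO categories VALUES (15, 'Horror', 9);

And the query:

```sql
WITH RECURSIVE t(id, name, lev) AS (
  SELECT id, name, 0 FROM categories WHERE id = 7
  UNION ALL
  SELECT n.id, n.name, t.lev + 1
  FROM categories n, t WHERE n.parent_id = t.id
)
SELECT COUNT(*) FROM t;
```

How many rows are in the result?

4

Base: id=7 (Jazz) at lev 0.
Iteration 1: rows with parent_id in {7} -> Board (id 9, lev 1).
Iteration 2: rows with parent_id in {9} -> All (id 12, lev 2), Horror (id 15, lev 2).
Iteration 3: no rows with parent_id in {12,15}; recursion stops.
Total rows emitted: 4.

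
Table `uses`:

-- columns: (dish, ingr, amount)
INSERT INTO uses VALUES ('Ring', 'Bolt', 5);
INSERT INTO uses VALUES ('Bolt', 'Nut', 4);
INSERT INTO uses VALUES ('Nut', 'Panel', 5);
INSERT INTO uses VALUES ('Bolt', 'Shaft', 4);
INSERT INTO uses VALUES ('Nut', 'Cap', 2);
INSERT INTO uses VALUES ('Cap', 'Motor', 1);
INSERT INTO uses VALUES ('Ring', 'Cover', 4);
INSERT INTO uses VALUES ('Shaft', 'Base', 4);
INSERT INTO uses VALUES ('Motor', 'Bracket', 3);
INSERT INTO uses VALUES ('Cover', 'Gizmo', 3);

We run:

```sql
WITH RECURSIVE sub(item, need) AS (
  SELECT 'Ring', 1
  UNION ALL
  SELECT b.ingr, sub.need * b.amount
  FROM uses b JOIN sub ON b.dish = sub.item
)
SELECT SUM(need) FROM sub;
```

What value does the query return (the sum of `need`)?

Base: (Ring, need=1).
Iteration 1: components of {Ring} -> Bolt = 1*5 = 5, Cover = 1*4 = 4.
Iteration 2: components of {Bolt,Cover} -> Gizmo = 4*3 = 12, Nut = 5*4 = 20, Shaft = 5*4 = 20.
Iteration 3: components of {Gizmo,Nut,Shaft} -> Base = 20*4 = 80, Cap = 20*2 = 40, Panel = 20*5 = 100.
Iteration 4: components of {Base,Cap,Panel} -> Motor = 40*1 = 40.
Iteration 5: components of {Motor} -> Bracket = 40*3 = 120.
Iteration 6: no further components; recursion stops.
SUM(need) = 1 + 5 + 4 + 20 + 20 + 12 + 100 + 40 + 80 + 40 + 120 = 442.

442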